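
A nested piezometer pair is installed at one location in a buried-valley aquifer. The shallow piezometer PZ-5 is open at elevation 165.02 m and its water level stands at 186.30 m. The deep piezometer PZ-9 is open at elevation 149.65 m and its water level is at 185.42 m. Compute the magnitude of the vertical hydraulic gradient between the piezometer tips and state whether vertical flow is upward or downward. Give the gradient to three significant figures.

|i_v| ≈ 0.0573; vertical flow is downward

Total head at PZ-5: h = 186.30 m (water level in the standpipe).
Total head at PZ-9: h = 185.42 m.
Δh = h(PZ-5) − h(PZ-9) = 186.30 − 185.42 = 0.88 m.
Vertical separation Δz = 165.02 − 149.65 = 15.37 m.
|i_v| = |Δh| / Δz = 0.88 / 15.37 = 0.0573.
Head is higher in the shallow piezometer, so vertical flow is downward (recharge condition).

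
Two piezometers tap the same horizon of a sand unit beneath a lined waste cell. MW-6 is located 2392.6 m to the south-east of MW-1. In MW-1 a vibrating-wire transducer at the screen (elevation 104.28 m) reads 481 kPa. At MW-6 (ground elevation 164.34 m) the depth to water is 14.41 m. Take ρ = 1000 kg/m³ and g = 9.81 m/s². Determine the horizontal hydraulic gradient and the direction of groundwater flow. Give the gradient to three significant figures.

Pressure head at MW-1: ψ = P/(ρg) = 481×1000 / (1000 × 9.81) = 49.03 m.
Total head at MW-1: h = z + ψ = 104.28 + 49.03 = 153.31 m.
Total head at MW-6: h = 164.34 − 14.41 = 149.93 m.
Head difference: h(MW-1) − h(MW-6) = 153.31 − 149.93 = 3.38 m.
Hydraulic gradient: i = |Δh| / L = 3.38 / 2392.6 = 0.00141.
Flow is from higher to lower head: from MW-1 toward MW-6, i.e. toward the south-east.

i ≈ 0.00141; groundwater flows toward the south-east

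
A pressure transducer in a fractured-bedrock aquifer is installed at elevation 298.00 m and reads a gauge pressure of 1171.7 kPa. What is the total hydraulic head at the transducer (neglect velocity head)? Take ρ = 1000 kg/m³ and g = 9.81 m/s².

ψ = P/(ρg) = 1171.7×1000 / (1000 × 9.81) = 119.44 m.
h = z + ψ = 298.00 + 119.44 = 417.44 m.

h ≈ 417.44 m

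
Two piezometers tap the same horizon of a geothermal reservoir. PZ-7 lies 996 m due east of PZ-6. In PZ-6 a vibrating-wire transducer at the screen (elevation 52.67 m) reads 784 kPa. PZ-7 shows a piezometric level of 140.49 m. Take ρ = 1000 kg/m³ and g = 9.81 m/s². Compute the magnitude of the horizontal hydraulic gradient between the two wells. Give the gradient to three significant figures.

i ≈ 0.00793

Pressure head at PZ-6: ψ = P/(ρg) = 784×1000 / (1000 × 9.81) = 79.92 m.
Total head at PZ-6: h = z + ψ = 52.67 + 79.92 = 132.59 m.
Total head at PZ-7: h = 140.49 m (water level in the piezometer is the total head).
Head difference: h(PZ-6) − h(PZ-7) = 132.59 − 140.49 = -7.90 m.
Hydraulic gradient: i = |Δh| / L = 7.90 / 996 = 0.00793.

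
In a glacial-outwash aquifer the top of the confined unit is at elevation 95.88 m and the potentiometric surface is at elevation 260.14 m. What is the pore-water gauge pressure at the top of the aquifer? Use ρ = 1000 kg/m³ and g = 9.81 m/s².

P ≈ 1610 kPa

Pressure head at the aquifer top: ψ = h − z = 260.14 − 95.88 = 164.26 m.
P = ρgψ = 1000 × 9.81 × 164.26 = 1611391 Pa ≈ 1610 kPa.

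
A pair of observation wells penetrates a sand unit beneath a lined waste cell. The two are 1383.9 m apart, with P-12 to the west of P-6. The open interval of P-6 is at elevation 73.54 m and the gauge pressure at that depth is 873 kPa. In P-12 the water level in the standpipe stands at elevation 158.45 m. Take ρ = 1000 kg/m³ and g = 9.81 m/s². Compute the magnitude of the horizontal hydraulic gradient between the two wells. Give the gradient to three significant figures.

i ≈ 0.00295

Pressure head at P-6: ψ = P/(ρg) = 873×1000 / (1000 × 9.81) = 88.99 m.
Total head at P-6: h = z + ψ = 73.54 + 88.99 = 162.53 m.
Total head at P-12: h = 158.45 m (water level in the piezometer is the total head).
Head difference: h(P-6) − h(P-12) = 162.53 − 158.45 = 4.08 m.
Hydraulic gradient: i = |Δh| / L = 4.08 / 1383.9 = 0.00295.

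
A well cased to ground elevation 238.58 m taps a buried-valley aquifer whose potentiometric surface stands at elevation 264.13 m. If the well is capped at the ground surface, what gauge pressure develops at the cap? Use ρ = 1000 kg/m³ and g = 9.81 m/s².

Head above the cap: Δh = 264.13 − 238.58 = 25.55 m.
P = ρgΔh = 1000 × 9.81 × 25.55 = 250646 Pa ≈ 251 kPa.

P ≈ 251 kPa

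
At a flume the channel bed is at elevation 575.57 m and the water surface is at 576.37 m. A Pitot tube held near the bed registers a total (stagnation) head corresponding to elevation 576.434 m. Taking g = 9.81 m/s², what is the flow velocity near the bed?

v ≈ 1.12 m/s

Near the bed, under hydrostatic conditions, the piezometric head (z + ψ) equals the free-surface elevation, 576.37 m.
Velocity head = total − piezometric = 576.434 − 576.37 = 0.064 m.
v = √(2g·h_v) = √(2 × 9.81 × 0.064) = 1.12 m/s.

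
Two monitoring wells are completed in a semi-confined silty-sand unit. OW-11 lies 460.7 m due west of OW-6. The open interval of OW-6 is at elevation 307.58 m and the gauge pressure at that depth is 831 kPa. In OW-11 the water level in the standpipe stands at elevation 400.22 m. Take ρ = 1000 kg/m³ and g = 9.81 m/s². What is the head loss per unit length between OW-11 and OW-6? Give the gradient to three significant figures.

Pressure head at OW-6: ψ = P/(ρg) = 831×1000 / (1000 × 9.81) = 84.71 m.
Total head at OW-6: h = z + ψ = 307.58 + 84.71 = 392.29 m.
Total head at OW-11: h = 400.22 m (water level in the piezometer is the total head).
Head difference: h(OW-6) − h(OW-11) = 392.29 − 400.22 = -7.93 m.
Hydraulic gradient: i = |Δh| / L = 7.93 / 460.7 = 0.0172.

i ≈ 0.0172 m/m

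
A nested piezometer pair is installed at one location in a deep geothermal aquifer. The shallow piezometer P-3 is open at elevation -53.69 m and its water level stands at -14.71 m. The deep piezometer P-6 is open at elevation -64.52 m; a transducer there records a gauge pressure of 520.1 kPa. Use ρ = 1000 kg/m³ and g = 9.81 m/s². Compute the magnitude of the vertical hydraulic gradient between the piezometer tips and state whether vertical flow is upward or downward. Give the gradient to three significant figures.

Total head at P-3: h = -14.71 m (water level in the standpipe).
Pressure head at P-6: ψ = P/(ρg) = 520.1×1000 / (1000 × 9.81) = 53.02 m.
Total head at P-6: h = z + ψ = -64.52 + 53.02 = -11.50 m.
Δh = h(P-3) − h(P-6) = -14.71 − (-11.50) = -3.21 m.
Vertical separation Δz = -53.69 − (-64.52) = 10.83 m.
|i_v| = |Δh| / Δz = 3.21 / 10.83 = 0.296.
Head is higher in the deep piezometer, so vertical flow is upward (discharge condition).

|i_v| ≈ 0.296; vertical flow is upward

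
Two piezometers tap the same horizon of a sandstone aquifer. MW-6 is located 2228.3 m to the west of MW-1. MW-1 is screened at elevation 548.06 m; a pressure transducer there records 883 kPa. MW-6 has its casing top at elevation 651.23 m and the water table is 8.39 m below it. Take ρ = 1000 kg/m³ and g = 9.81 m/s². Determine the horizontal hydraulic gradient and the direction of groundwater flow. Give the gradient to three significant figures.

Pressure head at MW-1: ψ = P/(ρg) = 883×1000 / (1000 × 9.81) = 90.01 m.
Total head at MW-1: h = z + ψ = 548.06 + 90.01 = 638.07 m.
Total head at MW-6: h = 651.23 − 8.39 = 642.84 m.
Head difference: h(MW-1) − h(MW-6) = 638.07 − 642.84 = -4.77 m.
Hydraulic gradient: i = |Δh| / L = 4.77 / 2228.3 = 0.00214.
Flow is from higher to lower head: from MW-6 toward MW-1, i.e. toward the east.

i ≈ 0.00214; groundwater flows toward the east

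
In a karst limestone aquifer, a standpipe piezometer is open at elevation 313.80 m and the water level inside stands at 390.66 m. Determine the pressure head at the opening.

Total head h = 390.66 m (the water-surface elevation in the piezometer).
Pressure head ψ = h − z = 390.66 − 313.80 = 76.86 m.

ψ ≈ 76.86 m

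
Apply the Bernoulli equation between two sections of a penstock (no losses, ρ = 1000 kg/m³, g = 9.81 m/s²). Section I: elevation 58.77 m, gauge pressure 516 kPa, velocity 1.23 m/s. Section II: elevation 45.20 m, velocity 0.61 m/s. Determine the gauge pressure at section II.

P₂ ≈ 650 kPa

Pressure head at I: ψ₁ = P₁/(ρg) = 516×1000 / (1000 × 9.81) = 52.60 m.
Velocity heads: v₁²/2g = 1.23²/19.62 = 0.077 m; v₂²/2g = 0.61²/19.62 = 0.019 m.
Total head H = z₁ + ψ₁ + v₁²/2g = 58.77 + 52.60 + 0.077 = 111.45 m.
ψ₂ = H − z₂ − v₂²/2g = 111.45 − 45.20 − 0.019 = 66.23 m.
P₂ = ρgψ₂ = 1000 × 9.81 × 66.23 ≈ 650 kPa.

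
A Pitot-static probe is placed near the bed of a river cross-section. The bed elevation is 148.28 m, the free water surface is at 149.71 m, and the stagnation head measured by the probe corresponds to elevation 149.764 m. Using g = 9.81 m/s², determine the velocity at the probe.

Near the bed, under hydrostatic conditions, the piezometric head (z + ψ) equals the free-surface elevation, 149.71 m.
Velocity head = total − piezometric = 149.764 − 149.71 = 0.054 m.
v = √(2g·h_v) = √(2 × 9.81 × 0.054) = 1.03 m/s.

v ≈ 1.03 m/s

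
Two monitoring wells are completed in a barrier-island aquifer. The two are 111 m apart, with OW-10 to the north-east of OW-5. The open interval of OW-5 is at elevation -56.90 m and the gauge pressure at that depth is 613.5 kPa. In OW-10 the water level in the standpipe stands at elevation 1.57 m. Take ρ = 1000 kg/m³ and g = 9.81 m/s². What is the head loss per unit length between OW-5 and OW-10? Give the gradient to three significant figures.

i ≈ 0.0367 m/m

Pressure head at OW-5: ψ = P/(ρg) = 613.5×1000 / (1000 × 9.81) = 62.54 m.
Total head at OW-5: h = z + ψ = -56.90 + 62.54 = 5.64 m.
Total head at OW-10: h = 1.57 m (water level in the piezometer is the total head).
Head difference: h(OW-5) − h(OW-10) = 5.64 − 1.57 = 4.07 m.
Hydraulic gradient: i = |Δh| / L = 4.07 / 111 = 0.0367.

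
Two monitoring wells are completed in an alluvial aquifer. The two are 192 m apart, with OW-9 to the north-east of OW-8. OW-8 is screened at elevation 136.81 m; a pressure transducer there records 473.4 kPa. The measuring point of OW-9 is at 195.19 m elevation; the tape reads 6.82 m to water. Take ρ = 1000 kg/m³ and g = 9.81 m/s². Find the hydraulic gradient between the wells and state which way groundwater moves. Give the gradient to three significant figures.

i ≈ 0.0172; groundwater flows toward the south-west

Pressure head at OW-8: ψ = P/(ρg) = 473.4×1000 / (1000 × 9.81) = 48.26 m.
Total head at OW-8: h = z + ψ = 136.81 + 48.26 = 185.07 m.
Total head at OW-9: h = 195.19 − 6.82 = 188.37 m.
Head difference: h(OW-8) − h(OW-9) = 185.07 − 188.37 = -3.30 m.
Hydraulic gradient: i = |Δh| / L = 3.30 / 192 = 0.0172.
Flow is from higher to lower head: from OW-9 toward OW-8, i.e. toward the south-west.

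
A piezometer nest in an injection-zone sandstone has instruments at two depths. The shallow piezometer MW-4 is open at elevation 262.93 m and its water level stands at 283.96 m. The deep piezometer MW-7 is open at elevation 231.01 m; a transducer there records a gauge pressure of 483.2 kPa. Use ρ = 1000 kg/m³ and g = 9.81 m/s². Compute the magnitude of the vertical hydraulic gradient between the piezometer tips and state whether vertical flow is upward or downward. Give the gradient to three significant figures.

|i_v| ≈ 0.116; vertical flow is downward

Total head at MW-4: h = 283.96 m (water level in the standpipe).
Pressure head at MW-7: ψ = P/(ρg) = 483.2×1000 / (1000 × 9.81) = 49.26 m.
Total head at MW-7: h = z + ψ = 231.01 + 49.26 = 280.27 m.
Δh = h(MW-4) − h(MW-7) = 283.96 − 280.27 = 3.69 m.
Vertical separation Δz = 262.93 − 231.01 = 31.92 m.
|i_v| = |Δh| / Δz = 3.69 / 31.92 = 0.116.
Head is higher in the shallow piezometer, so vertical flow is downward (recharge condition).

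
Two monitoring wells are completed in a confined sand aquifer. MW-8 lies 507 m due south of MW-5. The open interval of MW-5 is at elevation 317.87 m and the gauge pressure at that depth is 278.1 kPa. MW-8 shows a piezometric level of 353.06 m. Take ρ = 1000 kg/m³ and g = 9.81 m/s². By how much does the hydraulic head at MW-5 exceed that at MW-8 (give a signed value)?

Δh ≈ -6.84 m

Pressure head at MW-5: ψ = P/(ρg) = 278.1×1000 / (1000 × 9.81) = 28.35 m.
Total head at MW-5: h = z + ψ = 317.87 + 28.35 = 346.22 m.
Total head at MW-8: h = 353.06 m (water level in the piezometer is the total head).
Head difference: h(MW-5) − h(MW-8) = 346.22 − 353.06 = -6.84 m.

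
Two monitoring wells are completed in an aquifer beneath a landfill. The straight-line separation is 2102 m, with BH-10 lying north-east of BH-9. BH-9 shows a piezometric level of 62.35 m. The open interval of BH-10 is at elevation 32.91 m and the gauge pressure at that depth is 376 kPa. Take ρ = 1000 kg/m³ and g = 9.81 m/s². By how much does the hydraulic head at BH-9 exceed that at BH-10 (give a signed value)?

Total head at BH-9: h = 62.35 m (water level in the piezometer is the total head).
Pressure head at BH-10: ψ = P/(ρg) = 376×1000 / (1000 × 9.81) = 38.33 m.
Total head at BH-10: h = z + ψ = 32.91 + 38.33 = 71.24 m.
Head difference: h(BH-9) − h(BH-10) = 62.35 − 71.24 = -8.89 m.

Δh ≈ -8.89 m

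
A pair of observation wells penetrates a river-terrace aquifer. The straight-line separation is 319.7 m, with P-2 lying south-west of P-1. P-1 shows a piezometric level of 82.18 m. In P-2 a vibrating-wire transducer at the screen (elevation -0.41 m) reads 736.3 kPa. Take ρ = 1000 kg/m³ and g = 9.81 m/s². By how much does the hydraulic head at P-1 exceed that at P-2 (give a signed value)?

Total head at P-1: h = 82.18 m (water level in the piezometer is the total head).
Pressure head at P-2: ψ = P/(ρg) = 736.3×1000 / (1000 × 9.81) = 75.06 m.
Total head at P-2: h = z + ψ = -0.41 + 75.06 = 74.65 m.
Head difference: h(P-1) − h(P-2) = 82.18 − 74.65 = 7.53 m.

Δh ≈ 7.53 m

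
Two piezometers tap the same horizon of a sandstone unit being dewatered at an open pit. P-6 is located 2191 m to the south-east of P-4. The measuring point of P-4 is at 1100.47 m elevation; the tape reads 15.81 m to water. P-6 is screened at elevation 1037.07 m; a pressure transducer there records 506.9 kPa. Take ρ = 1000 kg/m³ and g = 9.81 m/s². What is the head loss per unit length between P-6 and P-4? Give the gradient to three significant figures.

i ≈ 0.00186 m/m

Total head at P-4: h = 1100.47 − 15.81 = 1084.66 m.
Pressure head at P-6: ψ = P/(ρg) = 506.9×1000 / (1000 × 9.81) = 51.67 m.
Total head at P-6: h = z + ψ = 1037.07 + 51.67 = 1088.74 m.
Head difference: h(P-4) − h(P-6) = 1084.66 − 1088.74 = -4.08 m.
Hydraulic gradient: i = |Δh| / L = 4.08 / 2191 = 0.00186.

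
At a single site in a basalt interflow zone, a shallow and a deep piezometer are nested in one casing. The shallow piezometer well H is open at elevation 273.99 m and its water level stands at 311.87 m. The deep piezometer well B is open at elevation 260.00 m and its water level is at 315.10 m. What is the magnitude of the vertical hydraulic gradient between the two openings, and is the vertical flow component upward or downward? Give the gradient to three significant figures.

|i_v| ≈ 0.231; vertical flow is upward

Total head at well H: h = 311.87 m (water level in the standpipe).
Total head at well B: h = 315.10 m.
Δh = h(well H) − h(well B) = 311.87 − 315.10 = -3.23 m.
Vertical separation Δz = 273.99 − 260.00 = 13.99 m.
|i_v| = |Δh| / Δz = 3.23 / 13.99 = 0.231.
Head is higher in the deep piezometer, so vertical flow is upward (discharge condition).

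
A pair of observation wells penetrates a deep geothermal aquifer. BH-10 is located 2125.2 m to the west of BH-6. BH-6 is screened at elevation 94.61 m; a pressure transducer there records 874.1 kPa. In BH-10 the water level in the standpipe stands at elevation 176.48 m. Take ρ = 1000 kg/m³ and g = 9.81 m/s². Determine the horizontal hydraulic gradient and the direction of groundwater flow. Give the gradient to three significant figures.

i ≈ 0.00340; groundwater flows toward the west

Pressure head at BH-6: ψ = P/(ρg) = 874.1×1000 / (1000 × 9.81) = 89.10 m.
Total head at BH-6: h = z + ψ = 94.61 + 89.10 = 183.71 m.
Total head at BH-10: h = 176.48 m (water level in the piezometer is the total head).
Head difference: h(BH-6) − h(BH-10) = 183.71 − 176.48 = 7.23 m.
Hydraulic gradient: i = |Δh| / L = 7.23 / 2125.2 = 0.00340.
Flow is from higher to lower head: from BH-6 toward BH-10, i.e. toward the west.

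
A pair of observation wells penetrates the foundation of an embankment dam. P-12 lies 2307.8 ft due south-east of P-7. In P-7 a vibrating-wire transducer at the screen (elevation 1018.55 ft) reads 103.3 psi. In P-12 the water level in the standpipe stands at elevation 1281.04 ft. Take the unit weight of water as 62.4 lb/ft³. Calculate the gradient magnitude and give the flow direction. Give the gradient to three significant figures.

Pressure head at P-7: ψ = 144·P/γ = 144 × 103.3 / 62.4 = 238.38 ft.
Total head at P-7: h = z + ψ = 1018.55 + 238.38 = 1256.93 ft.
Total head at P-12: h = 1281.04 ft (water level in the piezometer is the total head).
Head difference: h(P-7) − h(P-12) = 1256.93 − 1281.04 = -24.11 ft.
Hydraulic gradient: i = |Δh| / L = 24.11 / 2307.8 = 0.0104.
Flow is from higher to lower head: from P-12 toward P-7, i.e. toward the north-west.

i ≈ 0.0104; groundwater flows toward the north-west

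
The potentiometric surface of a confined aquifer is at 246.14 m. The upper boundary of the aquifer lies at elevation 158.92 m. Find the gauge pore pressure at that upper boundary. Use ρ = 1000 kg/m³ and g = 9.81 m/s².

Pressure head at the aquifer top: ψ = h − z = 246.14 − 158.92 = 87.22 m.
P = ρgψ = 1000 × 9.81 × 87.22 = 855628 Pa ≈ 856 kPa.

P ≈ 856 kPa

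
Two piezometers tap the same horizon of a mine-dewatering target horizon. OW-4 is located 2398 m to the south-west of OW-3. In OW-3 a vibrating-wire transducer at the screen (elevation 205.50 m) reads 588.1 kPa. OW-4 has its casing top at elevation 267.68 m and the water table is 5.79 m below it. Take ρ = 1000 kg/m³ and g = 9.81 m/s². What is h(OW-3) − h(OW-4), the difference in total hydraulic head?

Pressure head at OW-3: ψ = P/(ρg) = 588.1×1000 / (1000 × 9.81) = 59.95 m.
Total head at OW-3: h = z + ψ = 205.50 + 59.95 = 265.45 m.
Total head at OW-4: h = 267.68 − 5.79 = 261.89 m.
Head difference: h(OW-3) − h(OW-4) = 265.45 − 261.89 = 3.56 m.

Δh ≈ 3.56 m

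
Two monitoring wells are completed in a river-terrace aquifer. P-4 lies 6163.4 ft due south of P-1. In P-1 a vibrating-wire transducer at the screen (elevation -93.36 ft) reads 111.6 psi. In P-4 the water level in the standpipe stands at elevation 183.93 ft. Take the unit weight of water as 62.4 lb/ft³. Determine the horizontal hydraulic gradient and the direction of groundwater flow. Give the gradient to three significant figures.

i ≈ 0.00320; groundwater flows toward the north

Pressure head at P-1: ψ = 144·P/γ = 144 × 111.6 / 62.4 = 257.54 ft.
Total head at P-1: h = z + ψ = -93.36 + 257.54 = 164.18 ft.
Total head at P-4: h = 183.93 ft (water level in the piezometer is the total head).
Head difference: h(P-1) − h(P-4) = 164.18 − 183.93 = -19.75 ft.
Hydraulic gradient: i = |Δh| / L = 19.75 / 6163.4 = 0.00320.
Flow is from higher to lower head: from P-4 toward P-1, i.e. toward the north.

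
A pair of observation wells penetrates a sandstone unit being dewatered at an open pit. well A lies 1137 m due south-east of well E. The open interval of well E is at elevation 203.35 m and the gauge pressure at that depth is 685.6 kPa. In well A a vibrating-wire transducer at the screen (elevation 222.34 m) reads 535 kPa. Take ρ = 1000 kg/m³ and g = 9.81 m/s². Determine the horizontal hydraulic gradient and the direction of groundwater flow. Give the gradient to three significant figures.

i ≈ 0.00320; groundwater flows toward the north-west

Pressure head at well E: ψ = P/(ρg) = 685.6×1000 / (1000 × 9.81) = 69.89 m.
Total head at well E: h = z + ψ = 203.35 + 69.89 = 273.24 m.
Pressure head at well A: ψ = P/(ρg) = 535×1000 / (1000 × 9.81) = 54.54 m.
Total head at well A: h = z + ψ = 222.34 + 54.54 = 276.88 m.
Head difference: h(well E) − h(well A) = 273.24 − 276.88 = -3.64 m.
Hydraulic gradient: i = |Δh| / L = 3.64 / 1137 = 0.00320.
Flow is from higher to lower head: from well A toward well E, i.e. toward the north-west.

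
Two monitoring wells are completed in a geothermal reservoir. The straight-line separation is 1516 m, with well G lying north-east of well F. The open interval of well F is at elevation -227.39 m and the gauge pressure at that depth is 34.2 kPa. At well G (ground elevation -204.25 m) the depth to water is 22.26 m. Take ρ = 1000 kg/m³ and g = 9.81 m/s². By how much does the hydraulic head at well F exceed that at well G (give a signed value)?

Δh ≈ 2.61 m

Pressure head at well F: ψ = P/(ρg) = 34.2×1000 / (1000 × 9.81) = 3.49 m.
Total head at well F: h = z + ψ = -227.39 + 3.49 = -223.90 m.
Total head at well G: h = -204.25 − 22.26 = -226.51 m.
Head difference: h(well F) − h(well G) = -223.90 − (-226.51) = 2.61 m.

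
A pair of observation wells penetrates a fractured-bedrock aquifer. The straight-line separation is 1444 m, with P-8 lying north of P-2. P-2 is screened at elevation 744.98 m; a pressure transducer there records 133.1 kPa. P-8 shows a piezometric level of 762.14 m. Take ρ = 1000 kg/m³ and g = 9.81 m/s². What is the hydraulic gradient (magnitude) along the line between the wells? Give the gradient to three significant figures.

Pressure head at P-2: ψ = P/(ρg) = 133.1×1000 / (1000 × 9.81) = 13.57 m.
Total head at P-2: h = z + ψ = 744.98 + 13.57 = 758.55 m.
Total head at P-8: h = 762.14 m (water level in the piezometer is the total head).
Head difference: h(P-2) − h(P-8) = 758.55 − 762.14 = -3.59 m.
Hydraulic gradient: i = |Δh| / L = 3.59 / 1444 = 0.00249.

i ≈ 0.00249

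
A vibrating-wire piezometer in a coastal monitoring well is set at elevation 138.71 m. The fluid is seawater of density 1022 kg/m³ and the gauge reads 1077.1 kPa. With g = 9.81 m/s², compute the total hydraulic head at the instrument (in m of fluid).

h ≈ 246.14 m

ψ = P/(ρg) = 1077.1×1000 / (1022 × 9.81) = 107.43 m.
h = z + ψ = 138.71 + 107.43 = 246.14 m.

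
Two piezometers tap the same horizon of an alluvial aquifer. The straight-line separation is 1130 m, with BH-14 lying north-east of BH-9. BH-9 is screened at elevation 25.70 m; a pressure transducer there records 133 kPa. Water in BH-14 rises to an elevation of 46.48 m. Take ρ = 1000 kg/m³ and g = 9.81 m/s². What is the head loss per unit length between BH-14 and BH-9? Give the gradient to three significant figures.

i ≈ 0.00639 m/m

Pressure head at BH-9: ψ = P/(ρg) = 133×1000 / (1000 × 9.81) = 13.56 m.
Total head at BH-9: h = z + ψ = 25.70 + 13.56 = 39.26 m.
Total head at BH-14: h = 46.48 m (water level in the piezometer is the total head).
Head difference: h(BH-9) − h(BH-14) = 39.26 − 46.48 = -7.22 m.
Hydraulic gradient: i = |Δh| / L = 7.22 / 1130 = 0.00639.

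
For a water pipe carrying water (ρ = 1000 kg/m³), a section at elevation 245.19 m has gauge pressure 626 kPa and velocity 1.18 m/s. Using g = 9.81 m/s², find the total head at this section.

h ≈ 309.07 m

Pressure head ψ = P/(ρg) = 626×1000 / (1000 × 9.81) = 63.81 m.
Velocity head = v²/(2g) = 1.18² / (2 × 9.81) = 0.071 m.
h = z + ψ + v²/(2g) = 245.19 + 63.81 + 0.071 = 309.07 m.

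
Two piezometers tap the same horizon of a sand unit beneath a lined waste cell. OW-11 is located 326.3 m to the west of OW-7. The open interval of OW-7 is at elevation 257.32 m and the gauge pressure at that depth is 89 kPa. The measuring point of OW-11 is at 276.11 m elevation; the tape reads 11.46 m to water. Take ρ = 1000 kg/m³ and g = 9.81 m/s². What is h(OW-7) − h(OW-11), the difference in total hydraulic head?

Δh ≈ 1.74 m

Pressure head at OW-7: ψ = P/(ρg) = 89×1000 / (1000 × 9.81) = 9.07 m.
Total head at OW-7: h = z + ψ = 257.32 + 9.07 = 266.39 m.
Total head at OW-11: h = 276.11 − 11.46 = 264.65 m.
Head difference: h(OW-7) − h(OW-11) = 266.39 − 264.65 = 1.74 m.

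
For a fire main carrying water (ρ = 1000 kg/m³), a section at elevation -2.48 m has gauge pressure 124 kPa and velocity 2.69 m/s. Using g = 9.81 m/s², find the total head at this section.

Pressure head ψ = P/(ρg) = 124×1000 / (1000 × 9.81) = 12.64 m.
Velocity head = v²/(2g) = 2.69² / (2 × 9.81) = 0.369 m.
h = z + ψ + v²/(2g) = -2.48 + 12.64 + 0.369 = 10.53 m.

h ≈ 10.53 m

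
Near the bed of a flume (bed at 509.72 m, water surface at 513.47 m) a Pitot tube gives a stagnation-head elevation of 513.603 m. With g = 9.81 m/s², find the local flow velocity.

Near the bed, under hydrostatic conditions, the piezometric head (z + ψ) equals the free-surface elevation, 513.47 m.
Velocity head = total − piezometric = 513.603 − 513.47 = 0.133 m.
v = √(2g·h_v) = √(2 × 9.81 × 0.133) = 1.62 m/s.

v ≈ 1.62 m/s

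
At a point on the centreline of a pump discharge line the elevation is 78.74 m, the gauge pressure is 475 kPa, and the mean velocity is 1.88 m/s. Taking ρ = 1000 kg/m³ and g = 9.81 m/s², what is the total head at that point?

h ≈ 127.34 m

Pressure head ψ = P/(ρg) = 475×1000 / (1000 × 9.81) = 48.42 m.
Velocity head = v²/(2g) = 1.88² / (2 × 9.81) = 0.180 m.
h = z + ψ + v²/(2g) = 78.74 + 48.42 + 0.180 = 127.34 m.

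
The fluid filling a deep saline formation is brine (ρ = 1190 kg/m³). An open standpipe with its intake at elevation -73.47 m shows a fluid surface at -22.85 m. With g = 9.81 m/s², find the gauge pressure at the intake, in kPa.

P ≈ 591 kPa

Pressure head ψ = h − z = -22.85 − (-73.47) = 50.62 m.
P = ρgψ = 1190 × 9.81 × 50.62 = 590933 Pa ≈ 591 kPa.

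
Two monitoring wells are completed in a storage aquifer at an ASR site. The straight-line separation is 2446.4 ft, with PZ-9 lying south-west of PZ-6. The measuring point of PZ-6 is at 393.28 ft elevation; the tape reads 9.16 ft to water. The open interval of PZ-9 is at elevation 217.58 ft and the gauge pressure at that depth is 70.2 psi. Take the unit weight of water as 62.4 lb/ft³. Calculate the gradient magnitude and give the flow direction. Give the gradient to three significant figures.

i ≈ 0.00186; groundwater flows toward the south-west

Total head at PZ-6: h = 393.28 − 9.16 = 384.12 ft.
Pressure head at PZ-9: ψ = 144·P/γ = 144 × 70.2 / 62.4 = 162.00 ft.
Total head at PZ-9: h = z + ψ = 217.58 + 162.00 = 379.58 ft.
Head difference: h(PZ-6) − h(PZ-9) = 384.12 − 379.58 = 4.54 ft.
Hydraulic gradient: i = |Δh| / L = 4.54 / 2446.4 = 0.00186.
Flow is from higher to lower head: from PZ-6 toward PZ-9, i.e. toward the south-west.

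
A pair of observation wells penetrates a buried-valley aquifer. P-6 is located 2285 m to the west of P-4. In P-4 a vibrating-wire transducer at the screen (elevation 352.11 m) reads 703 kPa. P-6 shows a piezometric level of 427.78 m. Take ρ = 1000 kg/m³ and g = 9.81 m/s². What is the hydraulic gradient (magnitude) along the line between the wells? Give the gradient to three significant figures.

Pressure head at P-4: ψ = P/(ρg) = 703×1000 / (1000 × 9.81) = 71.66 m.
Total head at P-4: h = z + ψ = 352.11 + 71.66 = 423.77 m.
Total head at P-6: h = 427.78 m (water level in the piezometer is the total head).
Head difference: h(P-4) − h(P-6) = 423.77 − 427.78 = -4.01 m.
Hydraulic gradient: i = |Δh| / L = 4.01 / 2285 = 0.00175.

i ≈ 0.00175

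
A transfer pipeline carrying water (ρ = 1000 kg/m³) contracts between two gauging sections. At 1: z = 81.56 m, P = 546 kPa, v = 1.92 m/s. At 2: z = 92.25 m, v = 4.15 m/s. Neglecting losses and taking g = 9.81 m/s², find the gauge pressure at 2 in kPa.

Pressure head at 1: ψ₁ = P₁/(ρg) = 546×1000 / (1000 × 9.81) = 55.66 m.
Velocity heads: v₁²/2g = 1.92²/19.62 = 0.188 m; v₂²/2g = 4.15²/19.62 = 0.878 m.
Total head H = z₁ + ψ₁ + v₁²/2g = 81.56 + 55.66 + 0.188 = 137.41 m.
ψ₂ = H − z₂ − v₂²/2g = 137.41 − 92.25 − 0.878 = 44.28 m.
P₂ = ρgψ₂ = 1000 × 9.81 × 44.28 ≈ 434 kPa.

P₂ ≈ 434 kPa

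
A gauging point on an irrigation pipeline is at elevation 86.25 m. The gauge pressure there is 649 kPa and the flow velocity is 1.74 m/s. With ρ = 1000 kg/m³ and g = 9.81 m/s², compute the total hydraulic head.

h ≈ 152.56 m

Pressure head ψ = P/(ρg) = 649×1000 / (1000 × 9.81) = 66.16 m.
Velocity head = v²/(2g) = 1.74² / (2 × 9.81) = 0.154 m.
h = z + ψ + v²/(2g) = 86.25 + 66.16 + 0.154 = 152.56 m.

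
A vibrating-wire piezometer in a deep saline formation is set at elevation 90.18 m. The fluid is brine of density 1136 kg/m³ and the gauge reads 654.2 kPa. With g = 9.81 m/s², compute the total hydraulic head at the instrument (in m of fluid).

h ≈ 148.88 m

ψ = P/(ρg) = 654.2×1000 / (1136 × 9.81) = 58.70 m.
h = z + ψ = 90.18 + 58.70 = 148.88 m.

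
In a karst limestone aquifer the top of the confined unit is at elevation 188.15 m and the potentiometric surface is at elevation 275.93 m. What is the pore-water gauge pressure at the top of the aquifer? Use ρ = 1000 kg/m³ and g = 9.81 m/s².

P ≈ 861 kPa

Pressure head at the aquifer top: ψ = h − z = 275.93 − 188.15 = 87.78 m.
P = ρgψ = 1000 × 9.81 × 87.78 = 861122 Pa ≈ 861 kPa.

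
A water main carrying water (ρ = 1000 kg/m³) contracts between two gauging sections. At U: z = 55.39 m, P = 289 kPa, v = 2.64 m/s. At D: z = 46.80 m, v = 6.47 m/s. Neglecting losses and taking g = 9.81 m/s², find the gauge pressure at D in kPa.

P₂ ≈ 356 kPa

Pressure head at U: ψ₁ = P₁/(ρg) = 289×1000 / (1000 × 9.81) = 29.46 m.
Velocity heads: v₁²/2g = 2.64²/19.62 = 0.355 m; v₂²/2g = 6.47²/19.62 = 2.134 m.
Total head H = z₁ + ψ₁ + v₁²/2g = 55.39 + 29.46 + 0.355 = 85.20 m.
ψ₂ = H − z₂ − v₂²/2g = 85.20 − 46.80 − 2.134 = 36.27 m.
P₂ = ρgψ₂ = 1000 × 9.81 × 36.27 ≈ 356 kPa.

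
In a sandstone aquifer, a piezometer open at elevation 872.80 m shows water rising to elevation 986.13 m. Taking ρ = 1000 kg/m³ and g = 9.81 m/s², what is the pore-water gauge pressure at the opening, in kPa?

Pressure head ψ = h − z = 986.13 − 872.80 = 113.33 m.
P = ρgψ = 1000 × 9.81 × 113.33 = 1111767 Pa ≈ 1110 kPa.

P ≈ 1110 kPa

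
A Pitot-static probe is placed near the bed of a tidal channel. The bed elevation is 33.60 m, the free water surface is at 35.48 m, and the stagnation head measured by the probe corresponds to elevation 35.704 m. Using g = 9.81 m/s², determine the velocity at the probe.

v ≈ 2.10 m/s

Near the bed, under hydrostatic conditions, the piezometric head (z + ψ) equals the free-surface elevation, 35.48 m.
Velocity head = total − piezometric = 35.704 − 35.48 = 0.224 m.
v = √(2g·h_v) = √(2 × 9.81 × 0.224) = 2.10 m/s.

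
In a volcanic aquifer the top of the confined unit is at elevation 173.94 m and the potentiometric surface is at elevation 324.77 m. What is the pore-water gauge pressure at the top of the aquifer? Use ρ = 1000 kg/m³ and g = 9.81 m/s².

P ≈ 1480 kPa

Pressure head at the aquifer top: ψ = h − z = 324.77 − 173.94 = 150.83 m.
P = ρgψ = 1000 × 9.81 × 150.83 = 1479642 Pa ≈ 1480 kPa.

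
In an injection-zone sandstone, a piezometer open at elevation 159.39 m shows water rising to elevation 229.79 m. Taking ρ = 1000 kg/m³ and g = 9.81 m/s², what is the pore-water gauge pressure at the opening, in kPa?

P ≈ 691 kPa

Pressure head ψ = h − z = 229.79 − 159.39 = 70.40 m.
P = ρgψ = 1000 × 9.81 × 70.40 = 690624 Pa ≈ 691 kPa.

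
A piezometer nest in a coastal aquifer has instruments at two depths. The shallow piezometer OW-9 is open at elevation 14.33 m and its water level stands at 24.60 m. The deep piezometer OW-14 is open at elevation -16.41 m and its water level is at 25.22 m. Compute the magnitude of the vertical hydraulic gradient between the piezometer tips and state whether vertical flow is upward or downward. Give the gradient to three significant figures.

Total head at OW-9: h = 24.60 m (water level in the standpipe).
Total head at OW-14: h = 25.22 m.
Δh = h(OW-9) − h(OW-14) = 24.60 − 25.22 = -0.62 m.
Vertical separation Δz = 14.33 − (-16.41) = 30.74 m.
|i_v| = |Δh| / Δz = 0.62 / 30.74 = 0.0202.
Head is higher in the deep piezometer, so vertical flow is upward (discharge condition).

|i_v| ≈ 0.0202; vertical flow is upward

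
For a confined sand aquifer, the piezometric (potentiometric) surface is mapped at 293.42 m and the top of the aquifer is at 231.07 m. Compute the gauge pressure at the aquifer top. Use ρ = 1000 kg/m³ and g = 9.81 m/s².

P ≈ 612 kPa

Pressure head at the aquifer top: ψ = h − z = 293.42 − 231.07 = 62.35 m.
P = ρgψ = 1000 × 9.81 × 62.35 = 611654 Pa ≈ 612 kPa.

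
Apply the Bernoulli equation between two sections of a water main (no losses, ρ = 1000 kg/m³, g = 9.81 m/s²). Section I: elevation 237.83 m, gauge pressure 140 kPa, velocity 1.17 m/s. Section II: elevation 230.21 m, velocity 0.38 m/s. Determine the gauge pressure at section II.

P₂ ≈ 215 kPa

Pressure head at I: ψ₁ = P₁/(ρg) = 140×1000 / (1000 × 9.81) = 14.27 m.
Velocity heads: v₁²/2g = 1.17²/19.62 = 0.070 m; v₂²/2g = 0.38²/19.62 = 0.007 m.
Total head H = z₁ + ψ₁ + v₁²/2g = 237.83 + 14.27 + 0.070 = 252.17 m.
ψ₂ = H − z₂ − v₂²/2g = 252.17 − 230.21 − 0.007 = 21.95 m.
P₂ = ρgψ₂ = 1000 × 9.81 × 21.95 ≈ 215 kPa.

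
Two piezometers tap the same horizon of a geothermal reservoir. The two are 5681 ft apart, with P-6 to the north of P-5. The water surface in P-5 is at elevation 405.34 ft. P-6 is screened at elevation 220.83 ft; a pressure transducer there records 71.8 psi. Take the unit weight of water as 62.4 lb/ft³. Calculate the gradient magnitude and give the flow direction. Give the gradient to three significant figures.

Total head at P-5: h = 405.34 ft (water level in the piezometer is the total head).
Pressure head at P-6: ψ = 144·P/γ = 144 × 71.8 / 62.4 = 165.69 ft.
Total head at P-6: h = z + ψ = 220.83 + 165.69 = 386.52 ft.
Head difference: h(P-5) − h(P-6) = 405.34 − 386.52 = 18.82 ft.
Hydraulic gradient: i = |Δh| / L = 18.82 / 5681 = 0.00331.
Flow is from higher to lower head: from P-5 toward P-6, i.e. toward the north.

i ≈ 0.00331; groundwater flows toward the north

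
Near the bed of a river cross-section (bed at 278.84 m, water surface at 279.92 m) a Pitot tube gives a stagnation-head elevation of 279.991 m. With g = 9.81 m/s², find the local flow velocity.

v ≈ 1.18 m/s

Near the bed, under hydrostatic conditions, the piezometric head (z + ψ) equals the free-surface elevation, 279.92 m.
Velocity head = total − piezometric = 279.991 − 279.92 = 0.071 m.
v = √(2g·h_v) = √(2 × 9.81 × 0.071) = 1.18 m/s.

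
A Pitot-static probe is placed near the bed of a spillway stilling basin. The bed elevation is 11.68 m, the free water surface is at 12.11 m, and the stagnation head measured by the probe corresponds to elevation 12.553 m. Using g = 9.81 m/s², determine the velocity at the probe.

Near the bed, under hydrostatic conditions, the piezometric head (z + ψ) equals the free-surface elevation, 12.11 m.
Velocity head = total − piezometric = 12.553 − 12.11 = 0.443 m.
v = √(2g·h_v) = √(2 × 9.81 × 0.443) = 2.95 m/s.

v ≈ 2.95 m/s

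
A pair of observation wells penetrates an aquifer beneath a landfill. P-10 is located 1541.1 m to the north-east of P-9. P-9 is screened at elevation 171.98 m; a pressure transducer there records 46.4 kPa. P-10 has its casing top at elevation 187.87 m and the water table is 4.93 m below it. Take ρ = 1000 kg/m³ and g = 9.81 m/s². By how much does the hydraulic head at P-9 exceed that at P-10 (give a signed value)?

Δh ≈ -6.23 m

Pressure head at P-9: ψ = P/(ρg) = 46.4×1000 / (1000 × 9.81) = 4.73 m.
Total head at P-9: h = z + ψ = 171.98 + 4.73 = 176.71 m.
Total head at P-10: h = 187.87 − 4.93 = 182.94 m.
Head difference: h(P-9) − h(P-10) = 176.71 − 182.94 = -6.23 m.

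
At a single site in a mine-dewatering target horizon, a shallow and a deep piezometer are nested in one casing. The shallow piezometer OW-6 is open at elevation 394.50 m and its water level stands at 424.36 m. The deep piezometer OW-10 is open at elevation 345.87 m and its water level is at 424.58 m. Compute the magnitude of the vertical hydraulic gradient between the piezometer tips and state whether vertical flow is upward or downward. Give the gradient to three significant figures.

|i_v| ≈ 0.00452; vertical flow is upward

Total head at OW-6: h = 424.36 m (water level in the standpipe).
Total head at OW-10: h = 424.58 m.
Δh = h(OW-6) − h(OW-10) = 424.36 − 424.58 = -0.22 m.
Vertical separation Δz = 394.50 − 345.87 = 48.63 m.
|i_v| = |Δh| / Δz = 0.22 / 48.63 = 0.00452.
Head is higher in the deep piezometer, so vertical flow is upward (discharge condition).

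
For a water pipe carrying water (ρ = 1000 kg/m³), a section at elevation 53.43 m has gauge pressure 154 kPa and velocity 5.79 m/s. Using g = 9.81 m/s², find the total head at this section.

Pressure head ψ = P/(ρg) = 154×1000 / (1000 × 9.81) = 15.70 m.
Velocity head = v²/(2g) = 5.79² / (2 × 9.81) = 1.709 m.
h = z + ψ + v²/(2g) = 53.43 + 15.70 + 1.709 = 70.84 m.

h ≈ 70.84 m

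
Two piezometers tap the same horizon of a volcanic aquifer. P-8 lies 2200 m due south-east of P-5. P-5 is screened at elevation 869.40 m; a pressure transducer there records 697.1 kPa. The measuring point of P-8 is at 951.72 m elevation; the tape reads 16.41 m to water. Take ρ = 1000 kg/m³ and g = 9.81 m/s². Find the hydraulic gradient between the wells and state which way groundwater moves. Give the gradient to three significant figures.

Pressure head at P-5: ψ = P/(ρg) = 697.1×1000 / (1000 × 9.81) = 71.06 m.
Total head at P-5: h = z + ψ = 869.40 + 71.06 = 940.46 m.
Total head at P-8: h = 951.72 − 16.41 = 935.31 m.
Head difference: h(P-5) − h(P-8) = 940.46 − 935.31 = 5.15 m.
Hydraulic gradient: i = |Δh| / L = 5.15 / 2200 = 0.00234.
Flow is from higher to lower head: from P-5 toward P-8, i.e. toward the south-east.

i ≈ 0.00234; groundwater flows toward the south-east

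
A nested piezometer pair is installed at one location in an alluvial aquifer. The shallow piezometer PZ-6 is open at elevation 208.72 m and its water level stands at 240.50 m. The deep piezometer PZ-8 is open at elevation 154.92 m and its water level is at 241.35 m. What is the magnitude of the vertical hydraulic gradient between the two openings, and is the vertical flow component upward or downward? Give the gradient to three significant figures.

Total head at PZ-6: h = 240.50 m (water level in the standpipe).
Total head at PZ-8: h = 241.35 m.
Δh = h(PZ-6) − h(PZ-8) = 240.50 − 241.35 = -0.85 m.
Vertical separation Δz = 208.72 − 154.92 = 53.80 m.
|i_v| = |Δh| / Δz = 0.85 / 53.80 = 0.0158.
Head is higher in the deep piezometer, so vertical flow is upward (discharge condition).

|i_v| ≈ 0.0158; vertical flow is upward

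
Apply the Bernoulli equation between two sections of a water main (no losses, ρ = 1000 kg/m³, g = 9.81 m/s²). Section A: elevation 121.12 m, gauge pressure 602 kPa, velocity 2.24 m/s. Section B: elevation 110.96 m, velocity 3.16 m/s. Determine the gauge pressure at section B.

P₂ ≈ 699 kPa

Pressure head at A: ψ₁ = P₁/(ρg) = 602×1000 / (1000 × 9.81) = 61.37 m.
Velocity heads: v₁²/2g = 2.24²/19.62 = 0.256 m; v₂²/2g = 3.16²/19.62 = 0.509 m.
Total head H = z₁ + ψ₁ + v₁²/2g = 121.12 + 61.37 + 0.256 = 182.75 m.
ψ₂ = H − z₂ − v₂²/2g = 182.75 − 110.96 − 0.509 = 71.28 m.
P₂ = ρgψ₂ = 1000 × 9.81 × 71.28 ≈ 699 kPa.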